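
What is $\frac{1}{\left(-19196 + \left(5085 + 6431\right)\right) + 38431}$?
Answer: $\frac{1}{30751} \approx 3.2519 \cdot 10^{-5}$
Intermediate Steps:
$\frac{1}{\left(-19196 + \left(5085 + 6431\right)\right) + 38431} = \frac{1}{\left(-19196 + 11516\right) + 38431} = \frac{1}{-7680 + 38431} = \frac{1}{30751}$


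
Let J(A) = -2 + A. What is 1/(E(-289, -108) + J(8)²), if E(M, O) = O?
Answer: -1/72 ≈ -0.013889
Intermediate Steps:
1/(E(-289, -108) + J(8)²) = 1/(-108 + (-2 + 8)²) = 1/(-108 + 6²) = 1/(-108 + 36) = 1/(-72) = -1/72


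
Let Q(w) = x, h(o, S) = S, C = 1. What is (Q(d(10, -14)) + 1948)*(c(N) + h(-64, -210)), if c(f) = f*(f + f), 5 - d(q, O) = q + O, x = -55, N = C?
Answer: -393744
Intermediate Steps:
N = 1
d(q, O) = 5 - O - q (d(q, O) = 5 - (q + O) = 5 - (O + q) = 5 + (-O - q) = 5 - O - q)
c(f) = 2*f² (c(f) = f*(2*f) = 2*f²)
Q(w) = -55
(Q(d(10, -14)) + 1948)*(c(N) + h(-64, -210)) = (-55 + 1948)*(2*1² - 210) = 1893*(2*1 - 210) = 1893*(2 - 210) = 1893*(-208) = -393744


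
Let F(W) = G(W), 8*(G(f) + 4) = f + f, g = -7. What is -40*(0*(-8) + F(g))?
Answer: 230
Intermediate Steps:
G(f) = -4 + f/4 (G(f) = -4 + (f + f)/8 = -4 + (2*f)/8 = -4 + f/4)
F(W) = -4 + W/4
-40*(0*(-8) + F(g)) = -40*(0*(-8) + (-4 + (¼)*(-7))) = -40*(0 + (-4 - 7/4)) = -40*(0 - 23/4) = -40*(-23/4) = 230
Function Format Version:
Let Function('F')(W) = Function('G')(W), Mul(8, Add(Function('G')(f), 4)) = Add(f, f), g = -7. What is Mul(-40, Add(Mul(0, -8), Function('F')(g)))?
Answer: 230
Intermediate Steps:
Function('G')(f) = Add(-4, Mul(Rational(1, 4), f)) (Function('G')(f) = Add(-4, Mul(Rational(1, 8), Add(f, f))) = Add(-4, Mul(Rational(1, 8), Mul(2, f))) = Add(-4, Mul(Rational(1, 4), f)))
Function('F')(W) = Add(-4, Mul(Rational(1, 4), W))
Mul(-40, Add(Mul(0, -8), Function('F')(g))) = Mul(-40, Add(Mul(0, -8), Add(-4, Mul(Rational(1, 4), -7)))) = Mul(-40, Add(0, Add(-4, Rational(-7, 4)))) = Mul(-40, Add(0, Rational(-23, 4))) = Mul(-40, Rational(-23, 4)) = 230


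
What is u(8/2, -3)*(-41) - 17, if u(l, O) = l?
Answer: -181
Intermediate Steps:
u(8/2, -3)*(-41) - 17 = (8/2)*(-41) - 17 = (8*(½))*(-41) - 17 = 4*(-41) - 17 = -164 - 17 = -181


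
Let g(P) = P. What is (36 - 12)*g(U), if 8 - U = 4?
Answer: 96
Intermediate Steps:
U = 4 (U = 8 - 1*4 = 8 - 4 = 4)
(36 - 12)*g(U) = (36 - 12)*4 = 24*4 = 96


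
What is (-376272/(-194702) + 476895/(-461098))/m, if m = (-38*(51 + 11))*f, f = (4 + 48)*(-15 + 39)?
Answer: -200611583/656640203757824 ≈ -3.0551e-7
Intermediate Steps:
f = 1248 (f = 52*24 = 1248)
m = -2940288 (m = -38*(51 + 11)*1248 = -38*62*1248 = -2356*1248 = -2940288)
(-376272/(-194702) + 476895/(-461098))/m = (-376272/(-194702) + 476895/(-461098))/(-2940288) = (-376272*(-1/194702) + 476895*(-1/461098))*(-1/2940288) = (2808/1453 - 476895/461098)*(-1/2940288) = (601834749/669975394)*(-1/2940288) = -200611583/656640203757824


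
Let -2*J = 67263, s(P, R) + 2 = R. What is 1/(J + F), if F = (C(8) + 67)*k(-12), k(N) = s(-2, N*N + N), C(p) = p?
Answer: -2/47763 ≈ -4.1873e-5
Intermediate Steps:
s(P, R) = -2 + R
k(N) = -2 + N + N² (k(N) = -2 + (N*N + N) = -2 + (N² + N) = -2 + (N + N²) = -2 + N + N²)
F = 9750 (F = (8 + 67)*(-2 - 12*(1 - 12)) = 75*(-2 - 12*(-11)) = 75*(-2 + 132) = 75*130 = 9750)
J = -67263/2 (J = -½*67263 = -67263/2 ≈ -33632.)
1/(J + F) = 1/(-67263/2 + 9750) = 1/(-47763/2) = -2/47763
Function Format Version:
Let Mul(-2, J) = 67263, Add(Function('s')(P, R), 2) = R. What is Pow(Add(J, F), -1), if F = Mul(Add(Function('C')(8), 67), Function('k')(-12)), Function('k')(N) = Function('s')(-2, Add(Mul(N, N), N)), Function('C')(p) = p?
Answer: Rational(-2, 47763) ≈ -4.1873e-5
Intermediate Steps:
Function('s')(P, R) = Add(-2, R)
Function('k')(N) = Add(-2, N, Pow(N, 2)) (Function('k')(N) = Add(-2, Add(Mul(N, N), N)) = Add(-2, Add(Pow(N, 2), N)) = Add(-2, Add(N, Pow(N, 2))) = Add(-2, N, Pow(N, 2)))
F = 9750 (F = Mul(Add(8, 67), Add(-2, Mul(-12, Add(1, -12)))) = Mul(75, Add(-2, Mul(-12, -11))) = Mul(75, Add(-2, 132)) = Mul(75, 130) = 9750)
J = Rational(-67263, 2) (J = Mul(Rational(-1, 2), 67263) = Rational(-67263, 2) ≈ -33632.)
Pow(Add(J, F), -1) = Pow(Add(Rational(-67263, 2), 9750), -1) = Pow(Rational(-47763, 2), -1) = Rational(-2, 47763)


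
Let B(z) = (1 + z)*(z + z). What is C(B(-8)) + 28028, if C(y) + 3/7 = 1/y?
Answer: 3139089/112 ≈ 28028.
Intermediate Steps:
B(z) = 2*z*(1 + z) (B(z) = (1 + z)*(2*z) = 2*z*(1 + z))
C(y) = -3/7 + 1/y
C(B(-8)) + 28028 = (-3/7 + 1/(2*(-8)*(1 - 8))) + 28028 = (-3/7 + 1/(2*(-8)*(-7))) + 28028 = (-3/7 + 1/112) + 28028 = -47/112 + 28028 = 3139089/112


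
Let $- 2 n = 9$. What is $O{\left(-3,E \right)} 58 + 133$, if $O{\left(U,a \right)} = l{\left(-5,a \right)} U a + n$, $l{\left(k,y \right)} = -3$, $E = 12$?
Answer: $6136$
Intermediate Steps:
$n = - \frac{9}{2}$ ($n = \left(- \frac{1}{2}\right) 9 = - \frac{9}{2} \approx -4.5$)
$O{\left(U,a \right)} = - \frac{9}{2} - 3 U a$ ($O{\left(U,a \right)} = - 3 U a - \frac{9}{2} = - \frac{9}{2} - 3 U a$)
$O{\left(-3,E \right)} 58 + 133 = \left(- \frac{9}{2} - \left(-9\right) 12\right) 58 + 133 = \left(- \frac{9}{2} + 108\right) 58 + 133 = \frac{207}{2} \cdot 58 + 133 = 6003 + 133 = 6136$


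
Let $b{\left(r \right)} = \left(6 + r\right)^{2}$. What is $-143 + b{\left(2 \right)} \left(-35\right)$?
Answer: $-2383$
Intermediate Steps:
$-143 + b{\left(2 \right)} \left(-35\right) = -143 + \left(6 + 2\right)^{2} \left(-35\right) = -143 + 8^{2} \left(-35\right) = -143 + 64 \left(-35\right) = -143 - 2240 = -2383$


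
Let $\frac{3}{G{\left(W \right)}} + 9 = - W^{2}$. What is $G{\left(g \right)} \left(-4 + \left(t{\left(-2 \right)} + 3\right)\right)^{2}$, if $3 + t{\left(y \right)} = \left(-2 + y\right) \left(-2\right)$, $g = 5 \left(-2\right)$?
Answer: $- \frac{48}{109} \approx -0.44037$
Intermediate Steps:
$g = -10$
$t{\left(y \right)} = 1 - 2 y$ ($t{\left(y \right)} = -3 + \left(-2 + y\right) \left(-2\right) = -3 - \left(-4 + 2 y\right) = 1 - 2 y$)
$G{\left(W \right)} = \frac{3}{-9 - W^{2}}$
$G{\left(g \right)} \left(-4 + \left(t{\left(-2 \right)} + 3\right)\right)^{2} = - \frac{3}{9 + \left(-10\right)^{2}} \left(-4 + \left(\left(1 - -4\right) + 3\right)\right)^{2} = - \frac{3}{9 + 100} \left(-4 + \left(\left(1 + 4\right) + 3\right)\right)^{2} = - \frac{3}{109} \left(-4 + \left(5 + 3\right)\right)^{2} = \left(-3\right) \frac{1}{109} \left(-4 + 8\right)^{2} = - \frac{3 \cdot 4^{2}}{109} = \left(- \frac{3}{109}\right) 16 = - \frac{48}{109}$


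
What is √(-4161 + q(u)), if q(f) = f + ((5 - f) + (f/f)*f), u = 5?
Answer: I*√4151 ≈ 64.428*I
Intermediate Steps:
q(f) = 5 + f (q(f) = f + ((5 - f) + 1*f) = f + ((5 - f) + f) = f + 5 = 5 + f)
√(-4161 + q(u)) = √(-4161 + (5 + 5)) = √(-4161 + 10) = √(-4151) = I*√4151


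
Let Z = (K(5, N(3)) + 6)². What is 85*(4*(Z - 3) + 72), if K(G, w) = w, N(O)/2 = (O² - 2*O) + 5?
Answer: 169660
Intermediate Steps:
N(O) = 10 - 4*O + 2*O² (N(O) = 2*((O² - 2*O) + 5) = 2*(5 + O² - 2*O) = 10 - 4*O + 2*O²)
Z = 484 (Z = ((10 - 4*3 + 2*3²) + 6)² = ((10 - 12 + 2*9) + 6)² = ((10 - 12 + 18) + 6)² = (16 + 6)² = 22² = 484)
85*(4*(Z - 3) + 72) = 85*(4*(484 - 3) + 72) = 85*(4*481 + 72) = 85*(1924 + 72) = 85*1996 = 169660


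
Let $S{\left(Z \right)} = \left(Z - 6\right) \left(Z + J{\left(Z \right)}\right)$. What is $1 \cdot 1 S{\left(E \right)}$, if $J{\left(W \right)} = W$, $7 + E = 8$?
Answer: $-10$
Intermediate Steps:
$E = 1$ ($E = -7 + 8 = 1$)
$S{\left(Z \right)} = 2 Z \left(-6 + Z\right)$ ($S{\left(Z \right)} = \left(Z - 6\right) \left(Z + Z\right) = \left(-6 + Z\right) 2 Z = 2 Z \left(-6 + Z\right)$)
$1 \cdot 1 S{\left(E \right)} = 1 \cdot 1 \cdot 2 \cdot 1 \left(-6 + 1\right) = 1 \cdot 2 \cdot 1 \left(-5\right) = 1 \left(-10\right) = -10$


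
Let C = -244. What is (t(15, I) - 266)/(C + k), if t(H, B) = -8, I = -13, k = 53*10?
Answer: -137/143 ≈ -0.95804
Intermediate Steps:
k = 530
(t(15, I) - 266)/(C + k) = (-8 - 266)/(-244 + 530) = -274/286 = -274*1/286 = -137/143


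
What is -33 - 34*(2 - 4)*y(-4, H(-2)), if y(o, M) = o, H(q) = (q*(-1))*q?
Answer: -305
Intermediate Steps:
H(q) = -q**2 (H(q) = (-q)*q = -q**2)
-33 - 34*(2 - 4)*y(-4, H(-2)) = -33 - 34*(2 - 4)*(-4) = -33 - (-68)*(-4) = -33 - 34*8 = -33 - 272 = -305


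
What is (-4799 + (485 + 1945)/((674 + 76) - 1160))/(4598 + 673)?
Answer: -197002/216111 ≈ -0.91158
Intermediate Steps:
(-4799 + (485 + 1945)/((674 + 76) - 1160))/(4598 + 673) = (-4799 + 2430/(750 - 1160))/5271 = (-4799 + 2430/(-410))*(1/5271) = (-4799 + 2430*(-1/410))*(1/5271) = (-4799 - 243/41)*(1/5271) = -197002/41*1/5271 = -197002/216111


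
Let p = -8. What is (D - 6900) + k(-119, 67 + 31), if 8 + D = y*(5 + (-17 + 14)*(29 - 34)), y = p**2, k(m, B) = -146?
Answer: -5774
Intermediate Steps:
y = 64 (y = (-8)**2 = 64)
D = 1272 (D = -8 + 64*(5 + (-17 + 14)*(29 - 34)) = -8 + 64*(5 - 3*(-5)) = -8 + 64*(5 + 15) = -8 + 64*20 = -8 + 1280 = 1272)
(D - 6900) + k(-119, 67 + 31) = (1272 - 6900) - 146 = -5628 - 146 = -5774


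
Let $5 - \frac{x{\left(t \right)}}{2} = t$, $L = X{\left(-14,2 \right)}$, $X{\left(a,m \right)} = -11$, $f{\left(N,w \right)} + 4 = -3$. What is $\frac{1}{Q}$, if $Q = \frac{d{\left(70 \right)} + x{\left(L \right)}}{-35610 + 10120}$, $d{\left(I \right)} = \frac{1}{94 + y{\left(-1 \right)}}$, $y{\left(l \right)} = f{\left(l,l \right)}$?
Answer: $- \frac{443526}{557} \approx -796.28$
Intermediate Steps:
$f{\left(N,w \right)} = -7$ ($f{\left(N,w \right)} = -4 - 3 = -7$)
$L = -11$
$x{\left(t \right)} = 10 - 2 t$
$y{\left(l \right)} = -7$
$d{\left(I \right)} = \frac{1}{87}$ ($d{\left(I \right)} = \frac{1}{94 - 7} = \frac{1}{87}$)
$Q = - \frac{557}{443526}$ ($Q = \frac{\frac{1}{87} + \left(10 - -22\right)}{-35610 + 10120} = \frac{\frac{1}{87} + \left(10 + 22\right)}{-25490} = \left(\frac{1}{87} + 32\right) \left(- \frac{1}{25490}\right) = \frac{2785}{87} \left(- \frac{1}{25490}\right) = - \frac{557}{443526} \approx -0.0012558$)
$\frac{1}{Q} = \frac{1}{- \frac{557}{443526}} = - \frac{443526}{557}$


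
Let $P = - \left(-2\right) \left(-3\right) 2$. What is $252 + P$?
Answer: $240$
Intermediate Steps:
$P = -12$ ($P = \left(-1\right) 6 \cdot 2 = \left(-6\right) 2 = -12$)
$252 + P = 252 - 12 = 240$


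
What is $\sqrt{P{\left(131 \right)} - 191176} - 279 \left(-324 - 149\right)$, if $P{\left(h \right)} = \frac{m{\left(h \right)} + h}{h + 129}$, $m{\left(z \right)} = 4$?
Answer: $131967 + \frac{5 i \sqrt{5169385}}{26} \approx 1.3197 \cdot 10^{5} + 437.24 i$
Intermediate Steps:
$P{\left(h \right)} = \frac{4 + h}{129 + h}$ ($P{\left(h \right)} = \frac{4 + h}{h + 129} = \frac{4 + h}{129 + h}$)
$\sqrt{P{\left(131 \right)} - 191176} - 279 \left(-324 - 149\right) = \sqrt{\frac{4 + 131}{129 + 131} - 191176} - 279 \left(-324 - 149\right) = \sqrt{\frac{1}{260} \cdot 135 - 191176} - 279 \left(-473\right) = \sqrt{\frac{1}{260} \cdot 135 - 191176} - -131967 = \sqrt{\frac{27}{52} - 191176} + 131967 = \sqrt{- \frac{9941125}{52}} + 131967 = \frac{5 i \sqrt{5169385}}{26} + 131967 = 131967 + \frac{5 i \sqrt{5169385}}{26}$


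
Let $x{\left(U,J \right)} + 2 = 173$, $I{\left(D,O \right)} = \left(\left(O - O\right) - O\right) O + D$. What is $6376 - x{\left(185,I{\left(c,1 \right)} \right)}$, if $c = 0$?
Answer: $6205$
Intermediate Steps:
$I{\left(D,O \right)} = D - O^{2}$ ($I{\left(D,O \right)} = \left(0 - O\right) O + D = - O O + D = - O^{2} + D = D - O^{2}$)
$x{\left(U,J \right)} = 171$ ($x{\left(U,J \right)} = -2 + 173 = 171$)
$6376 - x{\left(185,I{\left(c,1 \right)} \right)} = 6376 - 171 = 6205$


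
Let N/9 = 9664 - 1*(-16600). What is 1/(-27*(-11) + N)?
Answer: 1/236673 ≈ 4.2252e-6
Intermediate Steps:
N = 236376 (N = 9*(9664 - 1*(-16600)) = 9*(9664 + 16600) = 9*26264 = 236376)
1/(-27*(-11) + N) = 1/(-27*(-11) + 236376) = 1/(297 + 236376) = 1/236673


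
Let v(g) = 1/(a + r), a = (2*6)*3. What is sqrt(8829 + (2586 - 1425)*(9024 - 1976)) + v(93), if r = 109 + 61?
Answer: 1/206 + 3*sqrt(910173) ≈ 2862.1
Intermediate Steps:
a = 36 (a = 12*3 = 36)
r = 170
v(g) = 1/206 (v(g) = 1/(36 + 170) = 1/206)
sqrt(8829 + (2586 - 1425)*(9024 - 1976)) + v(93) = sqrt(8829 + (2586 - 1425)*(9024 - 1976)) + 1/206 = sqrt(8829 + 1161*7048) + 1/206 = sqrt(8829 + 8182728) + 1/206 = sqrt(8191557) + 1/206 = 3*sqrt(910173) + 1/206 = 1/206 + 3*sqrt(910173)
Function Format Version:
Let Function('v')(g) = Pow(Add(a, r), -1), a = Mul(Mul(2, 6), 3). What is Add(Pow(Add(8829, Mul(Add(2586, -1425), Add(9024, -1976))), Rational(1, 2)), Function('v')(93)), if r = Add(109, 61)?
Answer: Add(Rational(1, 206), Mul(3, Pow(910173, Rational(1, 2)))) ≈ 2862.1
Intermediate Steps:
a = 36 (a = Mul(12, 3) = 36)
r = 170
Function('v')(g) = Rational(1, 206) (Function('v')(g) = Pow(Add(36, 170), -1) = Pow(206, -1) = Rational(1, 206))
Add(Pow(Add(8829, Mul(Add(2586, -1425), Add(9024, -1976))), Rational(1, 2)), Function('v')(93)) = Add(Pow(Add(8829, Mul(Add(2586, -1425), Add(9024, -1976))), Rational(1, 2)), Rational(1, 206)) = Add(Pow(Add(8829, Mul(1161, 7048)), Rational(1, 2)), Rational(1, 206)) = Add(Pow(Add(8829, 8182728), Rational(1, 2)), Rational(1, 206)) = Add(Pow(8191557, Rational(1, 2)), Rational(1, 206)) = Add(Mul(3, Pow(910173, Rational(1, 2))), Rational(1, 206)) = Add(Rational(1, 206), Mul(3, Pow(910173, Rational(1, 2))))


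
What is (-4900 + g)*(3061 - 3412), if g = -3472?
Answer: 2938572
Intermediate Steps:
(-4900 + g)*(3061 - 3412) = (-4900 - 3472)*(3061 - 3412) = -8372*(-351) = 2938572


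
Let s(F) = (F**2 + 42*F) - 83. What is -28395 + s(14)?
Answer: -27694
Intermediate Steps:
s(F) = -83 + F**2 + 42*F
-28395 + s(14) = -28395 + (-83 + 14**2 + 42*14) = -28395 + (-83 + 196 + 588) = -28395 + 701 = -27694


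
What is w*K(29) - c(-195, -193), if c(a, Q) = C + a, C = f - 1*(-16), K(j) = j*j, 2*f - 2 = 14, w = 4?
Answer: 3535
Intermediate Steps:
f = 8 (f = 1 + (1/2)*14 = 1 + 7 = 8)
K(j) = j**2
C = 24 (C = 8 - 1*(-16) = 8 + 16 = 24)
c(a, Q) = 24 + a
w*K(29) - c(-195, -193) = 4*29**2 - (24 - 195) = 4*841 - 1*(-171) = 3364 + 171 = 3535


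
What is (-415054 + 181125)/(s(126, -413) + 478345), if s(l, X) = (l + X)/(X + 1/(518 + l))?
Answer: -62218330059/127226082823 ≈ -0.48904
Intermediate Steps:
s(l, X) = (X + l)/(X + 1/(518 + l))
(-415054 + 181125)/(s(126, -413) + 478345) = (-415054 + 181125)/((126² + 518*(-413) + 518*126 - 413*126)/(1 + 518*(-413) - 413*126) + 478345) = -233929/((15876 - 213934 + 65268 - 52038)/(1 - 213934 - 52038) + 478345) = -233929/(-184828/(-265971) + 478345) = -233929/(-1/265971*(-184828) + 478345) = -233929/(184828/265971 + 478345) = -233929/127226082823/265971 = -233929*265971/127226082823 = -62218330059/127226082823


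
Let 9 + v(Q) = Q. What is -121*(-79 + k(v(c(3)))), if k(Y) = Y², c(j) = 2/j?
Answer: 10406/9 ≈ 1156.2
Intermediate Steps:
v(Q) = -9 + Q
-121*(-79 + k(v(c(3)))) = -121*(-79 + (-9 + 2/3)²) = -121*(-79 + (-9 + 2*(⅓))²) = -121*(-79 + (-9 + ⅔)²) = -121*(-79 + (-25/3)²) = -121*(-79 + 625/9) = -121*(-86/9) = 10406/9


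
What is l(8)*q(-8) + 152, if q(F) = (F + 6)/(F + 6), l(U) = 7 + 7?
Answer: 166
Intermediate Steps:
l(U) = 14
q(F) = 1 (q(F) = (6 + F)/(6 + F) = 1)
l(8)*q(-8) + 152 = 14*1 + 152 = 14 + 152 = 166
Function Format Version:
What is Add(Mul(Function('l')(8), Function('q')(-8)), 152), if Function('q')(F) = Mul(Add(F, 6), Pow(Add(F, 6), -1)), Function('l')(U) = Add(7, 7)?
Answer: 166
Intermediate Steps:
Function('l')(U) = 14
Function('q')(F) = 1 (Function('q')(F) = Mul(Add(6, F), Pow(Add(6, F), -1)) = 1)
Add(Mul(Function('l')(8), Function('q')(-8)), 152) = Add(Mul(14, 1), 152) = Add(14, 152) = 166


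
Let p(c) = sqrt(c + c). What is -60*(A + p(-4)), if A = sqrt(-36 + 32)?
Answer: 120*I*(-1 - sqrt(2)) ≈ -289.71*I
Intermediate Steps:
p(c) = sqrt(2)*sqrt(c) (p(c) = sqrt(2*c) = sqrt(2)*sqrt(c))
A = 2*I (A = sqrt(-4) = 2*I ≈ 2.0*I)
-60*(A + p(-4)) = -60*(2*I + sqrt(2)*sqrt(-4)) = -60*(2*I + sqrt(2)*(2*I)) = -60*(2*I + 2*I*sqrt(2)) = -120*I - 120*I*sqrt(2)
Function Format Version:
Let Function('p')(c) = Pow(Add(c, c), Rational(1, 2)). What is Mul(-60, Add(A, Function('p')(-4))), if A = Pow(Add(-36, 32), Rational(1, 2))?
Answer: Mul(120, I, Add(-1, Mul(-1, Pow(2, Rational(1, 2))))) ≈ Mul(-289.71, I)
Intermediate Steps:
Function('p')(c) = Mul(Pow(2, Rational(1, 2)), Pow(c, Rational(1, 2))) (Function('p')(c) = Pow(Mul(2, c), Rational(1, 2)) = Mul(Pow(2, Rational(1, 2)), Pow(c, Rational(1, 2))))
A = Mul(2, I) (A = Pow(-4, Rational(1, 2)) = Mul(2, I) ≈ Mul(2.0000, I))
Mul(-60, Add(A, Function('p')(-4))) = Mul(-60, Add(Mul(2, I), Mul(Pow(2, Rational(1, 2)), Pow(-4, Rational(1, 2))))) = Mul(-60, Add(Mul(2, I), Mul(Pow(2, Rational(1, 2)), Mul(2, I)))) = Mul(-60, Add(Mul(2, I), Mul(2, I, Pow(2, Rational(1, 2))))) = Add(Mul(-120, I), Mul(-120, I, Pow(2, Rational(1, 2))))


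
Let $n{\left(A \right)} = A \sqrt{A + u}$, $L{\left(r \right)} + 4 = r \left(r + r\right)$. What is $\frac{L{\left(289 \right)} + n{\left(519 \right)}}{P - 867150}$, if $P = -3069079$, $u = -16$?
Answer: $- \frac{167038}{3936229} - \frac{519 \sqrt{503}}{3936229} \approx -0.045393$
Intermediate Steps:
$L{\left(r \right)} = -4 + 2 r^{2}$ ($L{\left(r \right)} = -4 + r \left(r + r\right) = -4 + r 2 r = -4 + 2 r^{2}$)
$n{\left(A \right)} = A \sqrt{-16 + A}$ ($n{\left(A \right)} = A \sqrt{A - 16} = A \sqrt{-16 + A}$)
$\frac{L{\left(289 \right)} + n{\left(519 \right)}}{P - 867150} = \frac{\left(-4 + 2 \cdot 289^{2}\right) + 519 \sqrt{-16 + 519}}{-3069079 - 867150} = \frac{\left(-4 + 2 \cdot 83521\right) + 519 \sqrt{503}}{-3936229} = \left(\left(-4 + 167042\right) + 519 \sqrt{503}\right) \left(- \frac{1}{3936229}\right) = \left(167038 + 519 \sqrt{503}\right) \left(- \frac{1}{3936229}\right) = - \frac{167038}{3936229} - \frac{519 \sqrt{503}}{3936229}$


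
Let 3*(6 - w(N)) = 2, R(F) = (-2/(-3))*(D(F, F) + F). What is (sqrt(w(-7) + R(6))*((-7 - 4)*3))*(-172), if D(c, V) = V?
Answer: 3784*sqrt(30) ≈ 20726.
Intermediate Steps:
R(F) = 4*F/3 (R(F) = (-2/(-3))*(F + F) = (-2*(-1/3))*(2*F) = 2*(2*F)/3 = 4*F/3)
w(N) = 16/3 (w(N) = 6 - 1/3*2 = 6 - 2/3 = 16/3)
(sqrt(w(-7) + R(6))*((-7 - 4)*3))*(-172) = (sqrt(16/3 + (4/3)*6)*((-7 - 4)*3))*(-172) = (sqrt(16/3 + 8)*(-11*3))*(-172) = (sqrt(40/3)*(-33))*(-172) = ((2*sqrt(30)/3)*(-33))*(-172) = -22*sqrt(30)*(-172) = 3784*sqrt(30)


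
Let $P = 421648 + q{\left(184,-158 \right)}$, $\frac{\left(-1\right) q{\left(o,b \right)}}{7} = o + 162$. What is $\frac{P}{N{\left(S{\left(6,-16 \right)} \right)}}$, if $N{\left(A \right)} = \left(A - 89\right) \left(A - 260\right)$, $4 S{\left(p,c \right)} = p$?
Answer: $\frac{1676904}{90475} \approx 18.534$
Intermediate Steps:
$q{\left(o,b \right)} = -1134 - 7 o$ ($q{\left(o,b \right)} = - 7 \left(o + 162\right) = - 7 \left(162 + o\right) = -1134 - 7 o$)
$S{\left(p,c \right)} = \frac{p}{4}$
$N{\left(A \right)} = \left(-260 + A\right) \left(-89 + A\right)$ ($N{\left(A \right)} = \left(-89 + A\right) \left(-260 + A\right) = \left(-260 + A\right) \left(-89 + A\right)$)
$P = 419226$ ($P = 421648 - 2422 = 419226$)
$\frac{P}{N{\left(S{\left(6,-16 \right)} \right)}} = \frac{419226}{23140 + \left(\frac{1}{4} \cdot 6\right)^{2} - 349 \cdot \frac{1}{4} \cdot 6} = \frac{419226}{23140 + \left(\frac{3}{2}\right)^{2} - \frac{1047}{2}} = \frac{419226}{23140 + \frac{9}{4} - \frac{1047}{2}} = \frac{419226}{\frac{90475}{4}} = 419226 \cdot \frac{4}{90475} = \frac{1676904}{90475}$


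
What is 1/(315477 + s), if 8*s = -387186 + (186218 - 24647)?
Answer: 8/2298201 ≈ 3.4810e-6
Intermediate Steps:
s = -225615/8 (s = (-387186 + (186218 - 24647))/8 = (-387186 + 161571)/8 = (⅛)*(-225615) = -225615/8 ≈ -28202.)
1/(315477 + s) = 1/(315477 - 225615/8) = 1/(2298201/8) = 8/2298201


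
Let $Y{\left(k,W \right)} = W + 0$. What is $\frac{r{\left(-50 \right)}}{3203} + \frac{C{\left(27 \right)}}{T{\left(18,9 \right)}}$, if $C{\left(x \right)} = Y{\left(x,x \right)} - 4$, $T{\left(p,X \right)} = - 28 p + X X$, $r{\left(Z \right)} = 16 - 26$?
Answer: $- \frac{77899}{1354869} \approx -0.057496$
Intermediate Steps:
$r{\left(Z \right)} = -10$
$Y{\left(k,W \right)} = W$
$T{\left(p,X \right)} = X^{2} - 28 p$ ($T{\left(p,X \right)} = - 28 p + X^{2} = X^{2} - 28 p$)
$C{\left(x \right)} = -4 + x$ ($C{\left(x \right)} = x - 4 = -4 + x$)
$\frac{r{\left(-50 \right)}}{3203} + \frac{C{\left(27 \right)}}{T{\left(18,9 \right)}} = - \frac{10}{3203} + \frac{-4 + 27}{9^{2} - 504} = \left(-10\right) \frac{1}{3203} + \frac{23}{81 - 504} = - \frac{10}{3203} + \frac{23}{-423} = - \frac{10}{3203} + 23 \left(- \frac{1}{423}\right) = - \frac{10}{3203} - \frac{23}{423} = - \frac{77899}{1354869}$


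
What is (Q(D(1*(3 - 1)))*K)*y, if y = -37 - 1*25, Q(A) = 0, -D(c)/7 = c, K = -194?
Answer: 0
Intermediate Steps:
D(c) = -7*c
y = -62 (y = -37 - 25 = -62)
(Q(D(1*(3 - 1)))*K)*y = (0*(-194))*(-62) = 0*(-62) = 0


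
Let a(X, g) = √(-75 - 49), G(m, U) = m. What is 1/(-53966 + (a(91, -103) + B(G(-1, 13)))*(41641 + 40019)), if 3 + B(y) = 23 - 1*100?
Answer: -3293383/22106181216578 - 40830*I*√31/11053090608289 ≈ -1.4898e-7 - 2.0567e-8*I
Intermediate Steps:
B(y) = -80 (B(y) = -3 + (23 - 1*100) = -3 + (23 - 100) = -3 - 77 = -80)
a(X, g) = 2*I*√31 (a(X, g) = √(-124) = 2*I*√31)
1/(-53966 + (a(91, -103) + B(G(-1, 13)))*(41641 + 40019)) = 1/(-53966 + (2*I*√31 - 80)*(41641 + 40019)) = 1/(-53966 + (-80 + 2*I*√31)*81660) = 1/(-53966 + (-6532800 + 163320*I*√31)) = 1/(-6586766 + 163320*I*√31)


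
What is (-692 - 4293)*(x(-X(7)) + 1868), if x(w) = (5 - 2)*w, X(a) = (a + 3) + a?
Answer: -9057745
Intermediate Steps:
X(a) = 3 + 2*a (X(a) = (3 + a) + a = 3 + 2*a)
x(w) = 3*w
(-692 - 4293)*(x(-X(7)) + 1868) = (-692 - 4293)*(3*(-(3 + 2*7)) + 1868) = -4985*(3*(-(3 + 14)) + 1868) = -4985*(3*(-1*17) + 1868) = -4985*(3*(-17) + 1868) = -4985*(-51 + 1868) = -4985*1817 = -9057745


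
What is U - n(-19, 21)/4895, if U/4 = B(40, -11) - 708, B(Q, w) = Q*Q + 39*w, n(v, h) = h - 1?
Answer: 1813104/979 ≈ 1852.0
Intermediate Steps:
n(v, h) = -1 + h
B(Q, w) = Q**2 + 39*w
U = 1852 (U = 4*((40**2 + 39*(-11)) - 708) = 4*((1600 - 429) - 708) = 4*(1171 - 708) = 4*463 = 1852)
U - n(-19, 21)/4895 = 1852 - (-1 + 21)/4895 = 1852 - 20/4895 = 1852 - 1*4/979 = 1852 - 4/979 = 1813104/979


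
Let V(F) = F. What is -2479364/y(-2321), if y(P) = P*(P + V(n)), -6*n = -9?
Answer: -4958728/10767119 ≈ -0.46054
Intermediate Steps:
n = 3/2 (n = -⅙*(-9) = 3/2 ≈ 1.5000)
y(P) = P*(3/2 + P) (y(P) = P*(P + 3/2) = P*(3/2 + P))
-2479364/y(-2321) = -2479364*(-2/(2321*(3 + 2*(-2321)))) = -2479364*(-2/(2321*(3 - 4642))) = -2479364/((½)*(-2321)*(-4639)) = -2479364/10767119/2 = -2479364*2/10767119 = -4958728/10767119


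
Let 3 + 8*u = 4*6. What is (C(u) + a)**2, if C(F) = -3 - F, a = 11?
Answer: 1849/64 ≈ 28.891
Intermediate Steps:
u = 21/8 (u = -3/8 + (4*6)/8 = -3/8 + (1/8)*24 = -3/8 + 3 = 21/8 ≈ 2.6250)
(C(u) + a)**2 = ((-3 - 1*21/8) + 11)**2 = ((-3 - 21/8) + 11)**2 = (-45/8 + 11)**2 = (43/8)**2 = 1849/64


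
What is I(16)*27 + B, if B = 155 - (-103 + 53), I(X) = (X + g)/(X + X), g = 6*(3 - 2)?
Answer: 3577/16 ≈ 223.56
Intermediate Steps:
g = 6 (g = 6*1 = 6)
I(X) = (6 + X)/(2*X) (I(X) = (X + 6)/(X + X) = (6 + X)/((2*X)) = (6 + X)*(1/(2*X)) = (6 + X)/(2*X))
B = 205 (B = 155 - 1*(-50) = 155 + 50 = 205)
I(16)*27 + B = ((1/2)*(6 + 16)/16)*27 + 205 = ((1/2)*(1/16)*22)*27 + 205 = (11/16)*27 + 205 = 297/16 + 205 = 3577/16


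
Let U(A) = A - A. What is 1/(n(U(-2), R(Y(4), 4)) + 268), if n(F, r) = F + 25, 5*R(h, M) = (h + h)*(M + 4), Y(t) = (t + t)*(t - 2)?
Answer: 1/293 ≈ 0.0034130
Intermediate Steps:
U(A) = 0
Y(t) = 2*t*(-2 + t) (Y(t) = (2*t)*(-2 + t) = 2*t*(-2 + t))
R(h, M) = 2*h*(4 + M)/5 (R(h, M) = ((h + h)*(M + 4))/5 = ((2*h)*(4 + M))/5 = (2*h*(4 + M))/5 = 2*h*(4 + M)/5)
n(F, r) = 25 + F
1/(n(U(-2), R(Y(4), 4)) + 268) = 1/((25 + 0) + 268) = 1/(25 + 268) = 1/293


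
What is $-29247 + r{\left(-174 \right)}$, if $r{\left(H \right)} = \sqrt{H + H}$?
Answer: $-29247 + 2 i \sqrt{87} \approx -29247.0 + 18.655 i$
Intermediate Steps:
$r{\left(H \right)} = \sqrt{2} \sqrt{H}$ ($r{\left(H \right)} = \sqrt{2 H} = \sqrt{2} \sqrt{H}$)
$-29247 + r{\left(-174 \right)} = -29247 + \sqrt{2} \sqrt{-174} = -29247 + \sqrt{2} i \sqrt{174} = -29247 + 2 i \sqrt{87}$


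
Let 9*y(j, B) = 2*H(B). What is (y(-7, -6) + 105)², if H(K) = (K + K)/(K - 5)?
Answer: 12061729/1089 ≈ 11076.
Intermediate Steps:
H(K) = 2*K/(-5 + K) (H(K) = (2*K)/(-5 + K) = 2*K/(-5 + K))
y(j, B) = 4*B/(9*(-5 + B)) (y(j, B) = (2*(2*B/(-5 + B)))/9 = (4*B/(-5 + B))/9 = 4*B/(9*(-5 + B)))
(y(-7, -6) + 105)² = ((4/9)*(-6)/(-5 - 6) + 105)² = ((4/9)*(-6)/(-11) + 105)² = ((4/9)*(-6)*(-1/11) + 105)² = (8/33 + 105)² = (3473/33)² = 12061729/1089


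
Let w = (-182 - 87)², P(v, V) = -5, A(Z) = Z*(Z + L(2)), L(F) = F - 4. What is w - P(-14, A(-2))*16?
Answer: 72441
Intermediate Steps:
L(F) = -4 + F
A(Z) = Z*(-2 + Z) (A(Z) = Z*(Z + (-4 + 2)) = Z*(Z - 2) = Z*(-2 + Z))
w = 72361 (w = (-269)² = 72361)
w - P(-14, A(-2))*16 = 72361 - (-5)*16 = 72361 - 1*(-80) = 72361 + 80 = 72441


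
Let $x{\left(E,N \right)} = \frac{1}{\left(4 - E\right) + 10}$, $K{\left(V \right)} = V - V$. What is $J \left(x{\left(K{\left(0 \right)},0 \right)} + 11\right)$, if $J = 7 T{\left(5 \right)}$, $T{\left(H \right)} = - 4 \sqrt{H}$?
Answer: $- 310 \sqrt{5} \approx -693.18$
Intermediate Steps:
$K{\left(V \right)} = 0$
$x{\left(E,N \right)} = \frac{1}{14 - E}$
$J = - 28 \sqrt{5}$ ($J = 7 \left(- 4 \sqrt{5}\right) = - 28 \sqrt{5} \approx -62.61$)
$J \left(x{\left(K{\left(0 \right)},0 \right)} + 11\right) = - 28 \sqrt{5} \left(- \frac{1}{-14 + 0} + 11\right) = - 28 \sqrt{5} \left(- \frac{1}{-14} + 11\right) = - 28 \sqrt{5} \left(\left(-1\right) \left(- \frac{1}{14}\right) + 11\right) = - 28 \sqrt{5} \left(\frac{1}{14} + 11\right) = - 28 \sqrt{5} \cdot \frac{155}{14} = - 310 \sqrt{5}$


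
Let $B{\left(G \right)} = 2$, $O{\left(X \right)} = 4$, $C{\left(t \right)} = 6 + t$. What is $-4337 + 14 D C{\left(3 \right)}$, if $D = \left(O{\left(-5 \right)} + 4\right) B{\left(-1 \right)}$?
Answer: $-2321$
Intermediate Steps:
$D = 16$ ($D = \left(4 + 4\right) 2 = 8 \cdot 2 = 16$)
$-4337 + 14 D C{\left(3 \right)} = -4337 + 14 \cdot 16 \left(6 + 3\right) = -4337 + 224 \cdot 9 = -4337 + 2016 = -2321$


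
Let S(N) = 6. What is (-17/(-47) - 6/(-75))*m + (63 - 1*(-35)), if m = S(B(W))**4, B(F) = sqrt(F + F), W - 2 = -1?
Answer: 787774/1175 ≈ 670.45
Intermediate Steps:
W = 1 (W = 2 - 1 = 1)
B(F) = sqrt(2)*sqrt(F) (B(F) = sqrt(2*F) = sqrt(2)*sqrt(F))
m = 1296 (m = 6**4 = 1296)
(-17/(-47) - 6/(-75))*m + (63 - 1*(-35)) = (-17/(-47) - 6/(-75))*1296 + (63 - 1*(-35)) = (-17*(-1/47) - 6*(-1/75))*1296 + (63 + 35) = (17/47 + 2/25)*1296 + 98 = (519/1175)*1296 + 98 = 672624/1175 + 98 = 787774/1175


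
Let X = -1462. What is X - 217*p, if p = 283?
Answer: -62873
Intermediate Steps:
X - 217*p = -1462 - 217*283 = -1462 - 61411 = -62873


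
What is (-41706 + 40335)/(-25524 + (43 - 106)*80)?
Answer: 457/10188 ≈ 0.044857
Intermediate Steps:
(-41706 + 40335)/(-25524 + (43 - 106)*80) = -1371/(-25524 - 63*80) = -1371/(-25524 - 5040) = -1371/(-30564) = -1371*(-1/30564) = 457/10188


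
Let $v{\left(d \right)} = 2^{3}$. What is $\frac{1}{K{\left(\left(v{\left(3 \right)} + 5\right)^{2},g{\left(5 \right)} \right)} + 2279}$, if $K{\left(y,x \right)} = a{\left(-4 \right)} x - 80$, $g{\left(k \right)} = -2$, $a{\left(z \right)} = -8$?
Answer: $\frac{1}{2215} \approx 0.00045147$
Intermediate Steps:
$v{\left(d \right)} = 8$
$K{\left(y,x \right)} = -80 - 8 x$ ($K{\left(y,x \right)} = - 8 x - 80 = -80 - 8 x$)
$\frac{1}{K{\left(\left(v{\left(3 \right)} + 5\right)^{2},g{\left(5 \right)} \right)} + 2279} = \frac{1}{\left(-80 - -16\right) + 2279} = \frac{1}{\left(-80 + 16\right) + 2279} = \frac{1}{-64 + 2279} = \frac{1}{2215}$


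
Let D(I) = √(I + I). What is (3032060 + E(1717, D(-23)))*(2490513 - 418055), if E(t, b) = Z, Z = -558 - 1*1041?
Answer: 6280503143138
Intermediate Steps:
D(I) = √2*√I (D(I) = √(2*I) = √2*√I)
Z = -1599 (Z = -558 - 1041 = -1599)
E(t, b) = -1599
(3032060 + E(1717, D(-23)))*(2490513 - 418055) = (3032060 - 1599)*(2490513 - 418055) = 3030461*2072458 = 6280503143138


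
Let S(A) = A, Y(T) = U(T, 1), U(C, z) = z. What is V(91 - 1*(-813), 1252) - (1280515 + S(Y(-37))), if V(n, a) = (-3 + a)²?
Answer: 279485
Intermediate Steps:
Y(T) = 1
V(91 - 1*(-813), 1252) - (1280515 + S(Y(-37))) = (-3 + 1252)² - (1280515 + 1) = 1249² - 1*1280516 = 1560001 - 1280516 = 279485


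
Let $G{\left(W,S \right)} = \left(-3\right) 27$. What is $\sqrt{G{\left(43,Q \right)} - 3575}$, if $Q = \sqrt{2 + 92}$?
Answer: $2 i \sqrt{914} \approx 60.465 i$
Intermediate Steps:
$Q = \sqrt{94} \approx 9.6954$
$G{\left(W,S \right)} = -81$
$\sqrt{G{\left(43,Q \right)} - 3575} = \sqrt{-81 - 3575} = \sqrt{-3656} = 2 i \sqrt{914}$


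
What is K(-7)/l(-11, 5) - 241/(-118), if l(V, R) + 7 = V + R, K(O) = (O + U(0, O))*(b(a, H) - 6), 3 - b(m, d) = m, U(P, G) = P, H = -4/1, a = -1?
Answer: 1481/1534 ≈ 0.96545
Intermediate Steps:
H = -4 (H = -4*1 = -4)
b(m, d) = 3 - m
K(O) = -2*O (K(O) = (O + 0)*((3 - 1*(-1)) - 6) = O*((3 + 1) - 6) = O*(4 - 6) = O*(-2) = -2*O)
l(V, R) = -7 + R + V (l(V, R) = -7 + (V + R) = -7 + (R + V) = -7 + R + V)
K(-7)/l(-11, 5) - 241/(-118) = (-2*(-7))/(-7 + 5 - 11) - 241/(-118) = 14/(-13) - 241*(-1/118) = 14*(-1/13) + 241/118 = -14/13 + 241/118 = 1481/1534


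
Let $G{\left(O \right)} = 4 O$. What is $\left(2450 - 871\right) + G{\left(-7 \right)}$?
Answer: $1551$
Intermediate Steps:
$\left(2450 - 871\right) + G{\left(-7 \right)} = \left(2450 - 871\right) + 4 \left(-7\right) = 1579 - 28 = 1551$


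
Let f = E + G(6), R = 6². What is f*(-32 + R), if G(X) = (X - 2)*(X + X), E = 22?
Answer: 280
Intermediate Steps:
G(X) = 2*X*(-2 + X) (G(X) = (-2 + X)*(2*X) = 2*X*(-2 + X))
R = 36
f = 70 (f = 22 + 2*6*(-2 + 6) = 22 + 2*6*4 = 22 + 48 = 70)
f*(-32 + R) = 70*(-32 + 36) = 70*4 = 280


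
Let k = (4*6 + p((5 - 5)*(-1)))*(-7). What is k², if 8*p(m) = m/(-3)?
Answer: 28224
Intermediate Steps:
p(m) = -m/24 (p(m) = (m/(-3))/8 = (m*(-⅓))/8 = (-m/3)/8 = -m/24)
k = -168 (k = (4*6 - (5 - 5)*(-1)/24)*(-7) = (24 - 0*(-1))*(-7) = (24 - 1/24*0)*(-7) = (24 + 0)*(-7) = 24*(-7) = -168)
k² = (-168)² = 28224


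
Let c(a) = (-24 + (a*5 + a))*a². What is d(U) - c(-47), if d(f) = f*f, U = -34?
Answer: 677110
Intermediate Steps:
c(a) = a²*(-24 + 6*a) (c(a) = (-24 + (5*a + a))*a² = (-24 + 6*a)*a² = a²*(-24 + 6*a))
d(f) = f²
d(U) - c(-47) = (-34)² - 6*(-47)²*(-4 - 47) = 1156 - 6*2209*(-51) = 1156 - 1*(-675954) = 1156 + 675954 = 677110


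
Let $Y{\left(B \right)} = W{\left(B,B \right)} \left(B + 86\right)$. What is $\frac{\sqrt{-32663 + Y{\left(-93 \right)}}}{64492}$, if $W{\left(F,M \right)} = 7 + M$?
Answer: $\frac{i \sqrt{32061}}{64492} \approx 0.0027764 i$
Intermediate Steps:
$Y{\left(B \right)} = \left(7 + B\right) \left(86 + B\right)$ ($Y{\left(B \right)} = \left(7 + B\right) \left(B + 86\right) = \left(7 + B\right) \left(86 + B\right)$)
$\frac{\sqrt{-32663 + Y{\left(-93 \right)}}}{64492} = \frac{\sqrt{-32663 + \left(7 - 93\right) \left(86 - 93\right)}}{64492} = \sqrt{-32663 - -602} \cdot \frac{1}{64492} = \sqrt{-32663 + 602} \cdot \frac{1}{64492} = \sqrt{-32061} \cdot \frac{1}{64492} = i \sqrt{32061} \cdot \frac{1}{64492} = \frac{i \sqrt{32061}}{64492}$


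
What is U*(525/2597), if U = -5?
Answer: -375/371 ≈ -1.0108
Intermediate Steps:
U*(525/2597) = -2625/2597 = -5*75/371 = -375/371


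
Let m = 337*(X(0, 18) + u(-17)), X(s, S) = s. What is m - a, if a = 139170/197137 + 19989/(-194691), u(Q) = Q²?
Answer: 1245999355797718/12793599889 ≈ 97392.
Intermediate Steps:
a = 7718191659/12793599889 (a = 139170*(1/197137) + 19989*(-1/194691) = 139170/197137 - 6663/64897 = 7718191659/12793599889 ≈ 0.60328)
m = 97393 (m = 337*(0 + (-17)²) = 337*(0 + 289) = 337*289 = 97393)
m - a = 97393 - 1*7718191659/12793599889 = 97393 - 7718191659/12793599889 = 1245999355797718/12793599889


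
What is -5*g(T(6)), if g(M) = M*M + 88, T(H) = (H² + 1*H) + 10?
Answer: -13960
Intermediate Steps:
T(H) = 10 + H + H² (T(H) = (H² + H) + 10 = (H + H²) + 10 = 10 + H + H²)
g(M) = 88 + M² (g(M) = M² + 88 = 88 + M²)
-5*g(T(6)) = -5*(88 + (10 + 6 + 6²)²) = -5*(88 + (10 + 6 + 36)²) = -5*(88 + 52²) = -5*(88 + 2704) = -5*2792 = -13960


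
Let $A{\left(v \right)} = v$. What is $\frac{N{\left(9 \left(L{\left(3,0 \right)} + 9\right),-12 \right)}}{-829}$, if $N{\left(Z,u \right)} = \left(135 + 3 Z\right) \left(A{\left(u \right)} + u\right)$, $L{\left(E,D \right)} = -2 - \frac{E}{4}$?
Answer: $\frac{7290}{829} \approx 8.7937$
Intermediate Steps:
$L{\left(E,D \right)} = -2 - \frac{E}{4}$ ($L{\left(E,D \right)} = -2 - E \frac{1}{4} = -2 - \frac{E}{4}$)
$N{\left(Z,u \right)} = 2 u \left(135 + 3 Z\right)$ ($N{\left(Z,u \right)} = \left(135 + 3 Z\right) \left(u + u\right) = \left(135 + 3 Z\right) 2 u = 2 u \left(135 + 3 Z\right)$)
$\frac{N{\left(9 \left(L{\left(3,0 \right)} + 9\right),-12 \right)}}{-829} = \frac{6 \left(-12\right) \left(45 + 9 \left(\left(-2 - \frac{3}{4}\right) + 9\right)\right)}{-829} = 6 \left(-12\right) \left(45 + 9 \left(\left(-2 - \frac{3}{4}\right) + 9\right)\right) \left(- \frac{1}{829}\right) = 6 \left(-12\right) \left(45 + 9 \left(- \frac{11}{4} + 9\right)\right) \left(- \frac{1}{829}\right) = 6 \left(-12\right) \left(45 + 9 \cdot \frac{25}{4}\right) \left(- \frac{1}{829}\right) = 6 \left(-12\right) \left(45 + \frac{225}{4}\right) \left(- \frac{1}{829}\right) = 6 \left(-12\right) \frac{405}{4} \left(- \frac{1}{829}\right) = \left(-7290\right) \left(- \frac{1}{829}\right) = \frac{7290}{829}$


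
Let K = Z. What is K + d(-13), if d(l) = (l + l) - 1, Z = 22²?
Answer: 457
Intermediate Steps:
Z = 484
d(l) = -1 + 2*l (d(l) = 2*l - 1 = -1 + 2*l)
K = 484
K + d(-13) = 484 + (-1 + 2*(-13)) = 484 + (-1 - 26) = 484 - 27 = 457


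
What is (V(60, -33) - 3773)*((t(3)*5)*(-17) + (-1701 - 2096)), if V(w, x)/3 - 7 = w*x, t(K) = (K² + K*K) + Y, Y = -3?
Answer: 49157824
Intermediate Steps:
t(K) = -3 + 2*K² (t(K) = (K² + K*K) - 3 = (K² + K²) - 3 = 2*K² - 3 = -3 + 2*K²)
V(w, x) = 21 + 3*w*x (V(w, x) = 21 + 3*(w*x) = 21 + 3*w*x)
(V(60, -33) - 3773)*((t(3)*5)*(-17) + (-1701 - 2096)) = ((21 + 3*60*(-33)) - 3773)*(((-3 + 2*3²)*5)*(-17) + (-1701 - 2096)) = ((21 - 5940) - 3773)*(((-3 + 2*9)*5)*(-17) - 3797) = (-5919 - 3773)*(((-3 + 18)*5)*(-17) - 3797) = -9692*((15*5)*(-17) - 3797) = -9692*(75*(-17) - 3797) = -9692*(-1275 - 3797) = -9692*(-5072) = 49157824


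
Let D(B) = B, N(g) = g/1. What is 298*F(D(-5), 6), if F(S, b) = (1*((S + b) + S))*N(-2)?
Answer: 2384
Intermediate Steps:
N(g) = g (N(g) = g*1 = g)
F(S, b) = -4*S - 2*b (F(S, b) = (1*((S + b) + S))*(-2) = (1*(b + 2*S))*(-2) = (b + 2*S)*(-2) = -4*S - 2*b)
298*F(D(-5), 6) = 298*(-4*(-5) - 2*6) = 298*(20 - 12) = 298*8 = 2384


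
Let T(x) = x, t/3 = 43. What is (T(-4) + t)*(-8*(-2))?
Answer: 2000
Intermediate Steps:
t = 129 (t = 3*43 = 129)
(T(-4) + t)*(-8*(-2)) = (-4 + 129)*(-8*(-2)) = 125*16 = 2000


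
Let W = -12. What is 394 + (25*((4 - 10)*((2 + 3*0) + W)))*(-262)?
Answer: -392606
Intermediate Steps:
394 + (25*((4 - 10)*((2 + 3*0) + W)))*(-262) = 394 + (25*((4 - 10)*((2 + 3*0) - 12)))*(-262) = 394 + (25*(-6*((2 + 0) - 12)))*(-262) = 394 + (25*(-6*(2 - 12)))*(-262) = 394 + (25*(-6*(-10)))*(-262) = 394 + (25*60)*(-262) = 394 + 1500*(-262) = 394 - 393000 = -392606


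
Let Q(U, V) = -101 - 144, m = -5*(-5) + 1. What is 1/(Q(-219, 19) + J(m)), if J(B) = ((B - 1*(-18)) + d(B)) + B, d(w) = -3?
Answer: -1/178 ≈ -0.0056180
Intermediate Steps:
m = 26 (m = 25 + 1 = 26)
Q(U, V) = -245
J(B) = 15 + 2*B (J(B) = ((B - 1*(-18)) - 3) + B = ((B + 18) - 3) + B = ((18 + B) - 3) + B = (15 + B) + B = 15 + 2*B)
1/(Q(-219, 19) + J(m)) = 1/(-245 + (15 + 2*26)) = 1/(-245 + (15 + 52)) = 1/(-245 + 67) = 1/(-178) = -1/178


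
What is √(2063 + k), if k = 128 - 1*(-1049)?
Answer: 18*√10 ≈ 56.921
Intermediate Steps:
k = 1177 (k = 128 + 1049 = 1177)
√(2063 + k) = √(2063 + 1177) = √3240 = 18*√10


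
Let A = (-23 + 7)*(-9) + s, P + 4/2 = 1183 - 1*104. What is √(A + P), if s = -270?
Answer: √951 ≈ 30.838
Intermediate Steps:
P = 1077 (P = -2 + (1183 - 1*104) = -2 + (1183 - 104) = -2 + 1079 = 1077)
A = -126 (A = (-23 + 7)*(-9) - 270 = -16*(-9) - 270 = 144 - 270 = -126)
√(A + P) = √(-126 + 1077) = √951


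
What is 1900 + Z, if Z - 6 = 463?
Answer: 2369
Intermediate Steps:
Z = 469 (Z = 6 + 463 = 469)
1900 + Z = 1900 + 469 = 2369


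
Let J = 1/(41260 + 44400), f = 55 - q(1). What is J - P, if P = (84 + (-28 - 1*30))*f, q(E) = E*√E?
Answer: -120266639/85660 ≈ -1404.0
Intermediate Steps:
q(E) = E^(3/2)
f = 54 (f = 55 - 1^(3/2) = 55 - 1*1 = 55 - 1 = 54)
P = 1404 (P = (84 + (-28 - 1*30))*54 = (84 + (-28 - 30))*54 = (84 - 58)*54 = 26*54 = 1404)
J = 1/85660 ≈ 1.1674e-5
J - P = 1/85660 - 1*1404 = 1/85660 - 1404 = -120266639/85660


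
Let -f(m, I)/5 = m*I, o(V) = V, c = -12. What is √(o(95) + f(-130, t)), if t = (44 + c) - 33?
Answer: I*√555 ≈ 23.558*I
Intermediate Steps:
t = -1 (t = (44 - 12) - 33 = 32 - 33 = -1)
f(m, I) = -5*I*m (f(m, I) = -5*m*I = -5*I*m)
√(o(95) + f(-130, t)) = √(95 - 5*(-1)*(-130)) = √(95 - 650) = √(-555) = I*√555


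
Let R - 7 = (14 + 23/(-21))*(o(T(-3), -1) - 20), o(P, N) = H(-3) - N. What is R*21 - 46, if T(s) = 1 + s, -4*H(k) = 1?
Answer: -20463/4 ≈ -5115.8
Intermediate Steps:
H(k) = -¼ (H(k) = -¼*1 = -¼)
o(P, N) = -¼ - N
R = -2897/12 (R = 7 + (14 + 23/(-21))*((-¼ - 1*(-1)) - 20) = 7 + (14 + 23*(-1/21))*((-¼ + 1) - 20) = 7 + (14 - 23/21)*(¾ - 20) = 7 + (271/21)*(-77/4) = 7 - 2981/12 = -2897/12 ≈ -241.42)
R*21 - 46 = -2897/12*21 - 46 = -20279/4 - 46 = -20463/4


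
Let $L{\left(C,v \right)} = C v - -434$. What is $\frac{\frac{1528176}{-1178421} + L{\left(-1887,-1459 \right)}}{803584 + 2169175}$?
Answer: $\frac{1081619883177}{1167720544513} \approx 0.92627$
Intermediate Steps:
$L{\left(C,v \right)} = 434 + C v$ ($L{\left(C,v \right)} = C v + 434 = 434 + C v$)
$\frac{\frac{1528176}{-1178421} + L{\left(-1887,-1459 \right)}}{803584 + 2169175} = \frac{\frac{1528176}{-1178421} + \left(434 - -2753133\right)}{803584 + 2169175} = \frac{1528176 \left(- \frac{1}{1178421}\right) + \left(434 + 2753133\right)}{2972759} = \left(- \frac{509392}{392807} + 2753567\right) \frac{1}{2972759} = \frac{1081619883177}{392807} \cdot \frac{1}{2972759} = \frac{1081619883177}{1167720544513}$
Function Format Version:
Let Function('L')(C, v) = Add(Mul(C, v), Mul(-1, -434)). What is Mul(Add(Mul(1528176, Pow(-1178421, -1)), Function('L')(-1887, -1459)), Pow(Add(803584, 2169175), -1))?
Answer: Rational(1081619883177, 1167720544513) ≈ 0.92627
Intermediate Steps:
Function('L')(C, v) = Add(434, Mul(C, v)) (Function('L')(C, v) = Add(Mul(C, v), 434) = Add(434, Mul(C, v)))
Mul(Add(Mul(1528176, Pow(-1178421, -1)), Function('L')(-1887, -1459)), Pow(Add(803584, 2169175), -1)) = Mul(Add(Mul(1528176, Pow(-1178421, -1)), Add(434, Mul(-1887, -1459))), Pow(Add(803584, 2169175), -1)) = Mul(Add(Mul(1528176, Rational(-1, 1178421)), Add(434, 2753133)), Pow(2972759, -1)) = Mul(Add(Rational(-509392, 392807), 2753567), Rational(1, 2972759)) = Mul(Rational(1081619883177, 392807), Rational(1, 2972759)) = Rational(1081619883177, 1167720544513)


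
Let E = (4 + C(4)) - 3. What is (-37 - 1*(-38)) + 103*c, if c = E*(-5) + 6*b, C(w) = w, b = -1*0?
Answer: -2574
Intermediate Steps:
b = 0
E = 5 (E = (4 + 4) - 3 = 8 - 3 = 5)
c = -25 (c = 5*(-5) + 6*0 = -25 + 0 = -25)
(-37 - 1*(-38)) + 103*c = (-37 - 1*(-38)) + 103*(-25) = (-37 + 38) - 2575 = 1 - 2575 = -2574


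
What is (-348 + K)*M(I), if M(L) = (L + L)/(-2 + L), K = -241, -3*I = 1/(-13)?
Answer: 1178/77 ≈ 15.299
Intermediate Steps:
I = 1/39 (I = -1/3/(-13) = -1/3*(-1/13) = 1/39 ≈ 0.025641)
M(L) = 2*L/(-2 + L) (M(L) = (2*L)/(-2 + L) = 2*L/(-2 + L))
(-348 + K)*M(I) = (-348 - 241)*(2*(1/39)/(-2 + 1/39)) = -1178/(39*(-77/39)) = -1178*(-39)/(39*77) = -589*(-2/77) = 1178/77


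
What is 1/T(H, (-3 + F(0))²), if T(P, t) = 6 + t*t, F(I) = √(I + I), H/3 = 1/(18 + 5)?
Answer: 1/87 ≈ 0.011494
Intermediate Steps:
H = 3/23 (H = 3/(18 + 5) = 3/23 ≈ 0.13043)
F(I) = √2*√I (F(I) = √(2*I) = √2*√I)
T(P, t) = 6 + t²
1/T(H, (-3 + F(0))²) = 1/(6 + ((-3 + √2*√0)²)²) = 1/(6 + ((-3 + √2*0)²)²) = 1/(6 + ((-3 + 0)²)²) = 1/(6 + ((-3)²)²) = 1/(6 + 9²) = 1/(6 + 81) = 1/87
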